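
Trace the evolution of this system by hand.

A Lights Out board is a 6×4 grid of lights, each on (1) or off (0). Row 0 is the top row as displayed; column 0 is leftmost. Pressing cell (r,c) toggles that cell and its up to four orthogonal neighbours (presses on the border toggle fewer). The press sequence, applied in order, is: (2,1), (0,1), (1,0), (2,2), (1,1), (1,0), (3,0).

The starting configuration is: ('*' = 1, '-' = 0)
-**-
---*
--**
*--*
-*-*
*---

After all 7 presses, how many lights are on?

13

t=0: -**-
---*
--**
*--*
-*-*
*---
t=1: -**-
-*-*
**-*
**-*
-*-*
*---
t=2: *---
---*
**-*
**-*
-*-*
*---
t=3: ----
**-*
-*-*
**-*
-*-*
*---
t=4: ----
****
--*-
****
-*-*
*---
t=5: -*--
---*
-**-
****
-*-*
*---
t=6: **--
**-*
***-
****
-*-*
*---
t=7: **--
**-*
-**-
--**
**-*
*---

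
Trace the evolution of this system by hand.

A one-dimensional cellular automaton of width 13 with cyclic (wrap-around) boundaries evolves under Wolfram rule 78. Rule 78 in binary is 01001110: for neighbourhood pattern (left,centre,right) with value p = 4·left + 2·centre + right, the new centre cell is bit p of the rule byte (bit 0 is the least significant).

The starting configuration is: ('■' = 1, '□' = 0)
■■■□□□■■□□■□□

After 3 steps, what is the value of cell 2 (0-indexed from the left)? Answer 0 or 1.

0) ■■■□□□■■□□■□□
1) ■□■□□■■■□■■□■
2) ■□■□■■□■□■■□■
3) ■□■□■■□■□■■□■

1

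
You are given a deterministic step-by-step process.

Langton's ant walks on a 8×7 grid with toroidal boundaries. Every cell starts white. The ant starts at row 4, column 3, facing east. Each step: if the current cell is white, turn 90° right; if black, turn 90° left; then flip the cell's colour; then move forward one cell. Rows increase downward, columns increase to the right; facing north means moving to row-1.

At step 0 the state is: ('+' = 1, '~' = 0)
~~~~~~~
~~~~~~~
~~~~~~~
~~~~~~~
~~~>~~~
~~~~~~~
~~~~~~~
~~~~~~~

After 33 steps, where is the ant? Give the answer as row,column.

step 0: ~~~~~~~
~~~~~~~
~~~~~~~
~~~~~~~
~~~>~~~
~~~~~~~
~~~~~~~
~~~~~~~
step 1: ~~~~~~~
~~~~~~~
~~~~~~~
~~~~~~~
~~~+~~~
~~~v~~~
~~~~~~~
~~~~~~~
step 2: ~~~~~~~
~~~~~~~
~~~~~~~
~~~~~~~
~~~+~~~
~~<+~~~
~~~~~~~
~~~~~~~
step 3: ~~~~~~~
~~~~~~~
~~~~~~~
~~~~~~~
~~^+~~~
~~++~~~
~~~~~~~
~~~~~~~
step 4: ~~~~~~~
~~~~~~~
~~~~~~~
~~~~~~~
~~+>~~~
~~++~~~
~~~~~~~
~~~~~~~
step 5: ~~~~~~~
~~~~~~~
~~~~~~~
~~~^~~~
~~+~~~~
~~++~~~
~~~~~~~
~~~~~~~
step 6: ~~~~~~~
~~~~~~~
~~~~~~~
~~~+>~~
~~+~~~~
~~++~~~
~~~~~~~
~~~~~~~
step 7: ~~~~~~~
~~~~~~~
~~~~~~~
~~~++~~
~~+~v~~
~~++~~~
~~~~~~~
~~~~~~~
step 8: ~~~~~~~
~~~~~~~
~~~~~~~
~~~++~~
~~+<+~~
~~++~~~
~~~~~~~
~~~~~~~
step 9: ~~~~~~~
~~~~~~~
~~~~~~~
~~~^+~~
~~+++~~
~~++~~~
~~~~~~~
~~~~~~~
step 10: ~~~~~~~
~~~~~~~
~~~~~~~
~~<~+~~
~~+++~~
~~++~~~
~~~~~~~
~~~~~~~
step 11: ~~~~~~~
~~~~~~~
~~^~~~~
~~+~+~~
~~+++~~
~~++~~~
~~~~~~~
~~~~~~~
step 12: ~~~~~~~
~~~~~~~
~~+>~~~
~~+~+~~
~~+++~~
~~++~~~
~~~~~~~
~~~~~~~
step 13: ~~~~~~~
~~~~~~~
~~++~~~
~~+v+~~
~~+++~~
~~++~~~
~~~~~~~
~~~~~~~
step 14: ~~~~~~~
~~~~~~~
~~++~~~
~~<++~~
~~+++~~
~~++~~~
~~~~~~~
~~~~~~~
step 15: ~~~~~~~
~~~~~~~
~~++~~~
~~~++~~
~~v++~~
~~++~~~
~~~~~~~
~~~~~~~
step 16: ~~~~~~~
~~~~~~~
~~++~~~
~~~++~~
~~~>+~~
~~++~~~
~~~~~~~
~~~~~~~
step 17: ~~~~~~~
~~~~~~~
~~++~~~
~~~^+~~
~~~~+~~
~~++~~~
~~~~~~~
~~~~~~~
step 18: ~~~~~~~
~~~~~~~
~~++~~~
~~<~+~~
~~~~+~~
~~++~~~
~~~~~~~
~~~~~~~
step 19: ~~~~~~~
~~~~~~~
~~^+~~~
~~+~+~~
~~~~+~~
~~++~~~
~~~~~~~
~~~~~~~
step 20: ~~~~~~~
~~~~~~~
~<~+~~~
~~+~+~~
~~~~+~~
~~++~~~
~~~~~~~
~~~~~~~
step 21: ~~~~~~~
~^~~~~~
~+~+~~~
~~+~+~~
~~~~+~~
~~++~~~
~~~~~~~
~~~~~~~
step 22: ~~~~~~~
~+>~~~~
~+~+~~~
~~+~+~~
~~~~+~~
~~++~~~
~~~~~~~
~~~~~~~
step 23: ~~~~~~~
~++~~~~
~+v+~~~
~~+~+~~
~~~~+~~
~~++~~~
~~~~~~~
~~~~~~~
step 24: ~~~~~~~
~++~~~~
~<++~~~
~~+~+~~
~~~~+~~
~~++~~~
~~~~~~~
~~~~~~~
step 25: ~~~~~~~
~++~~~~
~~++~~~
~v+~+~~
~~~~+~~
~~++~~~
~~~~~~~
~~~~~~~
step 26: ~~~~~~~
~++~~~~
~~++~~~
<++~+~~
~~~~+~~
~~++~~~
~~~~~~~
~~~~~~~
step 27: ~~~~~~~
~++~~~~
^~++~~~
+++~+~~
~~~~+~~
~~++~~~
~~~~~~~
~~~~~~~
step 28: ~~~~~~~
~++~~~~
+>++~~~
+++~+~~
~~~~+~~
~~++~~~
~~~~~~~
~~~~~~~
step 29: ~~~~~~~
~++~~~~
++++~~~
+v+~+~~
~~~~+~~
~~++~~~
~~~~~~~
~~~~~~~
step 30: ~~~~~~~
~++~~~~
++++~~~
+~>~+~~
~~~~+~~
~~++~~~
~~~~~~~
~~~~~~~
step 31: ~~~~~~~
~++~~~~
++^+~~~
+~~~+~~
~~~~+~~
~~++~~~
~~~~~~~
~~~~~~~
step 32: ~~~~~~~
~++~~~~
+<~+~~~
+~~~+~~
~~~~+~~
~~++~~~
~~~~~~~
~~~~~~~
step 33: ~~~~~~~
~++~~~~
+~~+~~~
+v~~+~~
~~~~+~~
~~++~~~
~~~~~~~
~~~~~~~

3,1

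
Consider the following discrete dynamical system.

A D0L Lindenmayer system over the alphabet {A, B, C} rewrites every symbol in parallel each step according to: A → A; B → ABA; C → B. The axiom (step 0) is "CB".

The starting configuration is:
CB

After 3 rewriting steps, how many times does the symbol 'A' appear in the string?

0) CB
1) BABA
2) ABAAABAA
3) AABAAAAABAAA

10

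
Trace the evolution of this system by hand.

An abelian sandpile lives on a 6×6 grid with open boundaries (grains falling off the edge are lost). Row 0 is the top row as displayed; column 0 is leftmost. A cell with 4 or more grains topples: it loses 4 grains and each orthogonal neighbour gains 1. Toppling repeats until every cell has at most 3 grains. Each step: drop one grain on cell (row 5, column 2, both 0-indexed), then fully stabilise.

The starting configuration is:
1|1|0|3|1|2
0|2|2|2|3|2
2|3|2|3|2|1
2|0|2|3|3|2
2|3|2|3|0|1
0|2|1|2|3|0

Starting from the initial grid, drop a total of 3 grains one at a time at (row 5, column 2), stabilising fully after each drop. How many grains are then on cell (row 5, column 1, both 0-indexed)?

3

[0] 1|1|0|3|1|2
0|2|2|2|3|2
2|3|2|3|2|1
2|0|2|3|3|2
2|3|2|3|0|1
0|2|1|2|3|0
[1] 1|1|0|3|1|2
0|2|2|2|3|2
2|3|2|3|2|1
2|0|2|3|3|2
2|3|2|3|0|1
0|2|2|2|3|0
[2] 1|1|0|3|1|2
0|2|2|2|3|2
2|3|2|3|2|1
2|0|2|3|3|2
2|3|2|3|0|1
0|2|3|2|3|0
[3] 1|1|0|3|1|2
0|2|2|2|3|2
2|3|2|3|2|1
2|0|2|3|3|2
2|3|3|3|0|1
0|3|0|3|3|0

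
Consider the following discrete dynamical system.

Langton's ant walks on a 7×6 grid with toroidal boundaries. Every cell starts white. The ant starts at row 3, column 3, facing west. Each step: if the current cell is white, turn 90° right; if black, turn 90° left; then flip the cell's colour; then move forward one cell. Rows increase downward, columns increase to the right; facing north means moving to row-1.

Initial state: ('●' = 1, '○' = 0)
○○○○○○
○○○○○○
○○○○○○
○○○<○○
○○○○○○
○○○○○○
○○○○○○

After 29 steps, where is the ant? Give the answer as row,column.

k=0  ○○○○○○
○○○○○○
○○○○○○
○○○<○○
○○○○○○
○○○○○○
○○○○○○
k=1  ○○○○○○
○○○○○○
○○○^○○
○○○●○○
○○○○○○
○○○○○○
○○○○○○
k=2  ○○○○○○
○○○○○○
○○○●>○
○○○●○○
○○○○○○
○○○○○○
○○○○○○
k=3  ○○○○○○
○○○○○○
○○○●●○
○○○●v○
○○○○○○
○○○○○○
○○○○○○
k=4  ○○○○○○
○○○○○○
○○○●●○
○○○<●○
○○○○○○
○○○○○○
○○○○○○
k=5  ○○○○○○
○○○○○○
○○○●●○
○○○○●○
○○○v○○
○○○○○○
○○○○○○
k=6  ○○○○○○
○○○○○○
○○○●●○
○○○○●○
○○<●○○
○○○○○○
○○○○○○
k=7  ○○○○○○
○○○○○○
○○○●●○
○○^○●○
○○●●○○
○○○○○○
○○○○○○
k=8  ○○○○○○
○○○○○○
○○○●●○
○○●>●○
○○●●○○
○○○○○○
○○○○○○
k=9  ○○○○○○
○○○○○○
○○○●●○
○○●●●○
○○●v○○
○○○○○○
○○○○○○
k=10  ○○○○○○
○○○○○○
○○○●●○
○○●●●○
○○●○>○
○○○○○○
○○○○○○
k=11  ○○○○○○
○○○○○○
○○○●●○
○○●●●○
○○●○●○
○○○○v○
○○○○○○
k=12  ○○○○○○
○○○○○○
○○○●●○
○○●●●○
○○●○●○
○○○<●○
○○○○○○
k=13  ○○○○○○
○○○○○○
○○○●●○
○○●●●○
○○●^●○
○○○●●○
○○○○○○
k=14  ○○○○○○
○○○○○○
○○○●●○
○○●●●○
○○●●>○
○○○●●○
○○○○○○
k=15  ○○○○○○
○○○○○○
○○○●●○
○○●●^○
○○●●○○
○○○●●○
○○○○○○
k=16  ○○○○○○
○○○○○○
○○○●●○
○○●<○○
○○●●○○
○○○●●○
○○○○○○
k=17  ○○○○○○
○○○○○○
○○○●●○
○○●○○○
○○●v○○
○○○●●○
○○○○○○
k=18  ○○○○○○
○○○○○○
○○○●●○
○○●○○○
○○●○>○
○○○●●○
○○○○○○
k=19  ○○○○○○
○○○○○○
○○○●●○
○○●○○○
○○●○●○
○○○●v○
○○○○○○
k=20  ○○○○○○
○○○○○○
○○○●●○
○○●○○○
○○●○●○
○○○●○>
○○○○○○
k=21  ○○○○○○
○○○○○○
○○○●●○
○○●○○○
○○●○●○
○○○●○●
○○○○○v
k=22  ○○○○○○
○○○○○○
○○○●●○
○○●○○○
○○●○●○
○○○●○●
○○○○<●
k=23  ○○○○○○
○○○○○○
○○○●●○
○○●○○○
○○●○●○
○○○●^●
○○○○●●
k=24  ○○○○○○
○○○○○○
○○○●●○
○○●○○○
○○●○●○
○○○●●>
○○○○●●
k=25  ○○○○○○
○○○○○○
○○○●●○
○○●○○○
○○●○●^
○○○●●○
○○○○●●
k=26  ○○○○○○
○○○○○○
○○○●●○
○○●○○○
>○●○●●
○○○●●○
○○○○●●
k=27  ○○○○○○
○○○○○○
○○○●●○
○○●○○○
●○●○●●
v○○●●○
○○○○●●
k=28  ○○○○○○
○○○○○○
○○○●●○
○○●○○○
●○●○●●
●○○●●<
○○○○●●
k=29  ○○○○○○
○○○○○○
○○○●●○
○○●○○○
●○●○●^
●○○●●●
○○○○●●

4,5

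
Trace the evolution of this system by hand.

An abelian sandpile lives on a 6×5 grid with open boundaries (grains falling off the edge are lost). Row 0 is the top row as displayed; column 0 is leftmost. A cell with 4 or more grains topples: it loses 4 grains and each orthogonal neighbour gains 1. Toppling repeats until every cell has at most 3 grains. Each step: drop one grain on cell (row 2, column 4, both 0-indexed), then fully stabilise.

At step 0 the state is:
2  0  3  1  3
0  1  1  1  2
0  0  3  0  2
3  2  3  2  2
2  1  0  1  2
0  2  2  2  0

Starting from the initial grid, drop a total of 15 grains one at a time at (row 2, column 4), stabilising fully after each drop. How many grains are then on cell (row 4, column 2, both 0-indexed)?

1

0) 2  0  3  1  3
0  1  1  1  2
0  0  3  0  2
3  2  3  2  2
2  1  0  1  2
0  2  2  2  0
1) 2  0  3  1  3
0  1  1  1  2
0  0  3  0  3
3  2  3  2  2
2  1  0  1  2
0  2  2  2  0
2) 2  0  3  1  3
0  1  1  1  3
0  0  3  1  0
3  2  3  2  3
2  1  0  1  2
0  2  2  2  0
3) 2  0  3  1  3
0  1  1  1  3
0  0  3  1  1
3  2  3  2  3
2  1  0  1  2
0  2  2  2  0
4) 2  0  3  1  3
0  1  1  1  3
0  0  3  1  2
3  2  3  2  3
2  1  0  1  2
0  2  2  2  0
5) 2  0  3  1  3
0  1  1  1  3
0  0  3  1  3
3  2  3  2  3
2  1  0  1  2
0  2  2  2  0
6) 2  0  3  2  0
0  1  1  2  1
0  0  3  2  2
3  2  3  3  0
2  1  0  1  3
0  2  2  2  0
7) 2  0  3  2  0
0  1  1  2  1
0  0  3  2  3
3  2  3  3  0
2  1  0  1  3
0  2  2  2  0
8) 2  0  3  2  0
0  1  1  2  2
0  0  3  3  0
3  2  3  3  1
2  1  0  1  3
0  2  2  2  0
9) 2  0  3  2  0
0  1  1  2  2
0  0  3  3  1
3  2  3  3  1
2  1  0  1  3
0  2  2  2  0
10) 2  0  3  2  0
0  1  1  2  2
0  0  3  3  2
3  2  3  3  1
2  1  0  1  3
0  2  2  2  0
11) 2  0  3  2  0
0  1  1  2  2
0  0  3  3  3
3  2  3  3  1
2  1  0  1  3
0  2  2  2  0
12) 2  0  3  2  0
0  1  2  3  3
0  1  1  2  1
3  3  1  1  3
2  1  1  2  3
0  2  2  2  0
13) 2  0  3  2  0
0  1  2  3  3
0  1  1  2  2
3  3  1  1  3
2  1  1  2  3
0  2  2  2  0
14) 2  0  3  2  0
0  1  2  3  3
0  1  1  2  3
3  3  1  1  3
2  1  1  2  3
0  2  2  2  0
15) 2  0  3  3  1
0  1  3  1  1
0  1  2  0  3
3  3  1  3  1
2  1  1  3  0
0  2  2  2  1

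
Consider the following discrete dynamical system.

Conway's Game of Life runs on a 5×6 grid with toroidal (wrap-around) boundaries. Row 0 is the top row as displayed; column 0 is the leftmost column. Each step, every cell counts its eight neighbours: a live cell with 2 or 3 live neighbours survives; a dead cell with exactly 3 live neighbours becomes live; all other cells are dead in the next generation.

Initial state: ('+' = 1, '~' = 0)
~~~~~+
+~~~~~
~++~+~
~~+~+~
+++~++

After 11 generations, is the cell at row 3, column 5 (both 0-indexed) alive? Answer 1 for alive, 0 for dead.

step 0: ~~~~~+
+~~~~~
~++~+~
~~+~+~
+++~++
step 1: ~~~~+~
++~~~+
~++~~+
~~~~+~
+++~+~
step 2: ~~+++~
~++~++
~++~++
~~~~+~
~+~~+~
step 3: +~~~~~
~~~~~~
~++~~~
+++~+~
~~+~++
step 4: ~~~~~+
~+~~~~
+~++~~
+~~~+~
~~+~+~
step 5: ~~~~~~
+++~~~
+~++~+
~~+~+~
~~~++~
step 6: ~+++~~
+~++~+
+~~~++
~++~~~
~~~++~
step 7: ++~~~+
~~~~~~
~~~~+~
+++~~~
~~~~+~
step 8: +~~~~+
+~~~~+
~+~~~~
~+~+~+
~~+~~~
step 9: ++~~~+
~+~~~+
~++~++
++~~~~
~++~++
step 10: ~~~~~~
~~~~~~
~~+~++
~~~~~~
~~+~+~
step 11: ~~~~~~
~~~~~~
~~~~~~
~~~~++
~~~~~~

1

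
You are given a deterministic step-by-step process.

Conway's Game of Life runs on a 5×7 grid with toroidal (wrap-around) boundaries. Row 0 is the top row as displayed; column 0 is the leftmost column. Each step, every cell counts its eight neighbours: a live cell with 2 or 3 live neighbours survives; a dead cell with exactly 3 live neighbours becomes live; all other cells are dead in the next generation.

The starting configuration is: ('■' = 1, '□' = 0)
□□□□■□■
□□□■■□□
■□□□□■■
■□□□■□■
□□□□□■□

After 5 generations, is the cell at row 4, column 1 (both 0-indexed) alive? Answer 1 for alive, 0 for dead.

1

t=0: □□□□■□■
□□□■■□□
■□□□□■■
■□□□■□■
□□□□□■□
t=1: □□□■■□□
■□□■■□□
■□□■□□□
■□□□■□□
■□□□■□□
t=2: □□□□□■□
□□■□□□□
■■□■□□■
■■□■■□■
□□□□■■□
t=3: □□□□■■□
■■■□□□■
□□□■■■■
□■□■□□□
■□□■□□□
t=4: □□■■■■□
■■■□□□□
□□□■■■■
■□□■□■■
□□■■□□□
t=5: □□□□■□□
■■□□□□□
□□□■□□□
■□□□□□□
□■□□□□□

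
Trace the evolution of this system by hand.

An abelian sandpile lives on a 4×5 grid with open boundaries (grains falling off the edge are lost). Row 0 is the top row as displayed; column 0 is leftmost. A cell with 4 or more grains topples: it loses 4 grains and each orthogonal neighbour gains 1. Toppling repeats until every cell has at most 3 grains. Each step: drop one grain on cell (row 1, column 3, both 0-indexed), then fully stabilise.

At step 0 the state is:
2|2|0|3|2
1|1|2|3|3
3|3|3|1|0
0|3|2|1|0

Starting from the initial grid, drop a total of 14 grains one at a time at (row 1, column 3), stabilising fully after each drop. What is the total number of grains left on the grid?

36

0) 2|2|0|3|2
1|1|2|3|3
3|3|3|1|0
0|3|2|1|0
1) 2|2|1|1|0
1|1|3|2|1
3|3|3|2|1
0|3|2|1|0
2) 2|2|1|1|0
1|1|3|3|1
3|3|3|2|1
0|3|2|1|0
3) 2|2|2|2|0
2|3|1|2|2
0|2|3|0|2
2|1|0|3|0
4) 2|2|2|2|0
2|3|1|3|2
0|2|3|0|2
2|1|0|3|0
5) 2|2|2|3|0
2|3|2|0|3
0|2|3|1|2
2|1|0|3|0
6) 2|2|2|3|0
2|3|2|1|3
0|2|3|1|2
2|1|0|3|0
7) 2|2|2|3|0
2|3|2|2|3
0|2|3|1|2
2|1|0|3|0
8) 2|2|2|3|0
2|3|2|3|3
0|2|3|1|2
2|1|0|3|0
9) 2|2|3|0|2
2|3|3|2|0
0|2|3|2|3
2|1|0|3|0
10) 2|2|3|0|2
2|3|3|3|0
0|2|3|2|3
2|1|0|3|0
11) 3|0|1|2|2
3|2|3|2|2
1|0|2|2|0
2|2|2|0|2
12) 3|0|1|2|2
3|2|3|3|2
1|0|2|2|0
2|2|2|0|2
13) 3|0|2|3|2
3|3|0|1|3
1|0|3|3|0
2|2|2|0|2
14) 3|0|2|3|2
3|3|0|2|3
1|0|3|3|0
2|2|2|0|2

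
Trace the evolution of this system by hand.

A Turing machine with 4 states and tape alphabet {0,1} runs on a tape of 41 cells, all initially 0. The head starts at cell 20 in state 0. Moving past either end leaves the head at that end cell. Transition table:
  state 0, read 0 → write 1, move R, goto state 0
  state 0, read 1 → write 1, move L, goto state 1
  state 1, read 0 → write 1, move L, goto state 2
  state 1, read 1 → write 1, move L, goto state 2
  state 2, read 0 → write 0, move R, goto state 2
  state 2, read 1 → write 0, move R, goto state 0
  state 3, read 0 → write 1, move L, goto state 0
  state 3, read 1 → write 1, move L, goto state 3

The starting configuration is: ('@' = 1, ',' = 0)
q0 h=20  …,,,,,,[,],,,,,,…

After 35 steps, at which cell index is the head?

k=0  q0 h=20  …,,,,,,[,],,,,,,…
k=1  q0 h=21  …,,,,,@[,],,,,,,…
k=2  q0 h=22  …,,,,@@[,],,,,,,…
k=3  q0 h=23  …,,,@@@[,],,,,,,…
k=4  q0 h=24  …,,@@@@[,],,,,,,…
k=5  q0 h=25  …,@@@@@[,],,,,,,…
k=6  q0 h=26  …@@@@@@[,],,,,,,…
k=7  q0 h=27  …@@@@@@[,],,,,,,…
k=8  q0 h=28  …@@@@@@[,],,,,,,…
k=9  q0 h=29  …@@@@@@[,],,,,,,…
k=10  q0 h=30  …@@@@@@[,],,,,,,…
k=11  q0 h=31  …@@@@@@[,],,,,,,…
k=12  q0 h=32  …@@@@@@[,],,,,,,…
k=13  q0 h=33  …@@@@@@[,],,,,,,…
k=14  q0 h=34  …@@@@@@[,],,,,,,|
k=15  q0 h=35  …@@@@@@[,],,,,,|
k=16  q0 h=36  …@@@@@@[,],,,,|
k=17  q0 h=37  …@@@@@@[,],,,|
k=18  q0 h=38  …@@@@@@[,],,|
k=19  q0 h=39  …@@@@@@[,],|
k=20  q0 h=40  …@@@@@@[,]|
k=21  q0 h=40  …@@@@@@[@]|
k=22  q1 h=39  …@@@@@@[@]@|
k=23  q2 h=38  …@@@@@@[@]@@|
k=24  q0 h=39  …@@@@@,[@]@|
k=25  q1 h=38  …@@@@@@[,]@@|
k=26  q2 h=37  …@@@@@@[@]@@@|
k=27  q0 h=38  …@@@@@,[@]@@|
k=28  q1 h=37  …@@@@@@[,]@@@|
k=29  q2 h=36  …@@@@@@[@]@@@@|
k=30  q0 h=37  …@@@@@,[@]@@@|
k=31  q1 h=36  …@@@@@@[,]@@@@|
k=32  q2 h=35  …@@@@@@[@]@@@@@|
k=33  q0 h=36  …@@@@@,[@]@@@@|
k=34  q1 h=35  …@@@@@@[,]@@@@@|
k=35  q2 h=34  …@@@@@@[@]@@@@@@|

34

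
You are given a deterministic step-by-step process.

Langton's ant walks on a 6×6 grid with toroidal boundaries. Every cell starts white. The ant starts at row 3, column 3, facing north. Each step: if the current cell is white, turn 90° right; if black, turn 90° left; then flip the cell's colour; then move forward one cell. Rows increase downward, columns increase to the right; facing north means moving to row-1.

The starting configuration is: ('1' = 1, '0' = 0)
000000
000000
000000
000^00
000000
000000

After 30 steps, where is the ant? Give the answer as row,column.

4,2

step 0: 000000
000000
000000
000^00
000000
000000
step 1: 000000
000000
000000
0001>0
000000
000000
step 2: 000000
000000
000000
000110
0000v0
000000
step 3: 000000
000000
000000
000110
000<10
000000
step 4: 000000
000000
000000
000^10
000110
000000
step 5: 000000
000000
000000
00<010
000110
000000
step 6: 000000
000000
00^000
001010
000110
000000
step 7: 000000
000000
001>00
001010
000110
000000
step 8: 000000
000000
001100
001v10
000110
000000
step 9: 000000
000000
001100
00<110
000110
000000
step 10: 000000
000000
001100
000110
00v110
000000
step 11: 000000
000000
001100
000110
0<1110
000000
step 12: 000000
000000
001100
0^0110
011110
000000
step 13: 000000
000000
001100
01>110
011110
000000
step 14: 000000
000000
001100
011110
01v110
000000
step 15: 000000
000000
001100
011110
010>10
000000
step 16: 000000
000000
001100
011^10
010010
000000
step 17: 000000
000000
001100
01<010
010010
000000
step 18: 000000
000000
001100
010010
01v010
000000
step 19: 000000
000000
001100
010010
0<1010
000000
step 20: 000000
000000
001100
010010
001010
0v0000
step 21: 000000
000000
001100
010010
001010
<10000
step 22: 000000
000000
001100
010010
^01010
110000
step 23: 000000
000000
001100
010010
1>1010
110000
step 24: 000000
000000
001100
010010
111010
1v0000
step 25: 000000
000000
001100
010010
111010
10>000
step 26: 00v000
000000
001100
010010
111010
101000
step 27: 0<1000
000000
001100
010010
111010
101000
step 28: 011000
000000
001100
010010
111010
1^1000
step 29: 011000
000000
001100
010010
111010
11>000
step 30: 011000
000000
001100
010010
11^010
110000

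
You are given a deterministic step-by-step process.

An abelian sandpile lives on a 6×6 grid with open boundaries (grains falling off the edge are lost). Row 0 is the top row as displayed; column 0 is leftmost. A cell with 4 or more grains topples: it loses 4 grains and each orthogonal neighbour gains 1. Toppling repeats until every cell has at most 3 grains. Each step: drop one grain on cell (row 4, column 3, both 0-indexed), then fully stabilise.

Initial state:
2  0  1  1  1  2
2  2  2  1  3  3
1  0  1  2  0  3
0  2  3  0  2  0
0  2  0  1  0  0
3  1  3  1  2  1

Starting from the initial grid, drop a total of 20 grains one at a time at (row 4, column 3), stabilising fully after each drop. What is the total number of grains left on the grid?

64

t=0: 2  0  1  1  1  2
2  2  2  1  3  3
1  0  1  2  0  3
0  2  3  0  2  0
0  2  0  1  0  0
3  1  3  1  2  1
t=1: 2  0  1  1  1  2
2  2  2  1  3  3
1  0  1  2  0  3
0  2  3  0  2  0
0  2  0  2  0  0
3  1  3  1  2  1
t=2: 2  0  1  1  1  2
2  2  2  1  3  3
1  0  1  2  0  3
0  2  3  0  2  0
0  2  0  3  0  0
3  1  3  1  2  1
t=3: 2  0  1  1  1  2
2  2  2  1  3  3
1  0  1  2  0  3
0  2  3  1  2  0
0  2  1  0  1  0
3  1  3  2  2  1
t=4: 2  0  1  1  1  2
2  2  2  1  3  3
1  0  1  2  0  3
0  2  3  1  2  0
0  2  1  1  1  0
3  1  3  2  2  1
t=5: 2  0  1  1  1  2
2  2  2  1  3  3
1  0  1  2  0  3
0  2  3  1  2  0
0  2  1  2  1  0
3  1  3  2  2  1
t=6: 2  0  1  1  1  2
2  2  2  1  3  3
1  0  1  2  0  3
0  2  3  1  2  0
0  2  1  3  1  0
3  1  3  2  2  1
t=7: 2  0  1  1  1  2
2  2  2  1  3  3
1  0  1  2  0  3
0  2  3  2  2  0
0  2  2  0  2  0
3  1  3  3  2  1
t=8: 2  0  1  1  1  2
2  2  2  1  3  3
1  0  1  2  0  3
0  2  3  2  2  0
0  2  2  1  2  0
3  1  3  3  2  1
t=9: 2  0  1  1  1  2
2  2  2  1  3  3
1  0  1  2  0  3
0  2  3  2  2  0
0  2  2  2  2  0
3  1  3  3  2  1
t=10: 2  0  1  1  1  2
2  2  2  1  3  3
1  0  1  2  0  3
0  2  3  2  2  0
0  2  2  3  2  0
3  1  3  3  2  1
t=11: 2  0  1  1  1  2
2  2  2  1  3  3
1  0  2  3  0  3
0  3  1  0  3  0
0  3  1  3  3  0
3  2  1  1  3  1
t=12: 2  0  1  1  1  2
2  2  2  1  3  3
1  0  2  3  1  3
0  3  1  2  0  1
0  3  2  1  2  1
3  2  1  3  0  2
t=13: 2  0  1  1  1  2
2  2  2  1  3  3
1  0  2  3  1  3
0  3  1  2  0  1
0  3  2  2  2  1
3  2  1  3  0  2
t=14: 2  0  1  1  1  2
2  2  2  1  3  3
1  0  2  3  1  3
0  3  1  2  0  1
0  3  2  3  2  1
3  2  1  3  0  2
t=15: 2  0  1  1  1  2
2  2  2  1  3  3
1  0  2  3  1  3
0  3  1  3  0  1
0  3  3  1  3  1
3  2  2  0  1  2
t=16: 2  0  1  1  1  2
2  2  2  1  3  3
1  0  2  3  1  3
0  3  1  3  0  1
0  3  3  2  3  1
3  2  2  0  1  2
t=17: 2  0  1  1  1  2
2  2  2  1  3  3
1  0  2  3  1  3
0  3  1  3  0  1
0  3  3  3  3  1
3  2  2  0  1  2
t=18: 2  0  1  1  1  2
2  2  3  2  3  3
1  2  0  1  2  3
1  1  1  2  2  1
1  1  2  3  0  2
3  3  3  1  2  2
t=19: 2  0  1  1  1  2
2  2  3  2  3  3
1  2  0  1  2  3
1  1  1  3  2  1
1  1  3  0  1  2
3  3  3  2  2  2
t=20: 2  0  1  1  1  2
2  2  3  2  3  3
1  2  0  1  2  3
1  1  1  3  2  1
1  1  3  1  1  2
3  3  3  2  2  2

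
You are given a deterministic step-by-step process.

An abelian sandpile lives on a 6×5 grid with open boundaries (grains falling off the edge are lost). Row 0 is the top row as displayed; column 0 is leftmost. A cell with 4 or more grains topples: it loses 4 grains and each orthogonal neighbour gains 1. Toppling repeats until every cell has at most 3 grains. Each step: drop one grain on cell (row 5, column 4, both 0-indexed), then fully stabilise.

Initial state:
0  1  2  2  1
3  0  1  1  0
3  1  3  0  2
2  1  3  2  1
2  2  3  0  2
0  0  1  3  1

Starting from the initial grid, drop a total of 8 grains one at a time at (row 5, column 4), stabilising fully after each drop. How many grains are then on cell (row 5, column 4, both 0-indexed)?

step 0: 0  1  2  2  1
3  0  1  1  0
3  1  3  0  2
2  1  3  2  1
2  2  3  0  2
0  0  1  3  1
step 1: 0  1  2  2  1
3  0  1  1  0
3  1  3  0  2
2  1  3  2  1
2  2  3  0  2
0  0  1  3  2
step 2: 0  1  2  2  1
3  0  1  1  0
3  1  3  0  2
2  1  3  2  1
2  2  3  0  2
0  0  1  3  3
step 3: 0  1  2  2  1
3  0  1  1  0
3  1  3  0  2
2  1  3  2  1
2  2  3  1  3
0  0  2  0  1
step 4: 0  1  2  2  1
3  0  1  1  0
3  1  3  0  2
2  1  3  2  1
2  2  3  1  3
0  0  2  0  2
step 5: 0  1  2  2  1
3  0  1  1  0
3  1  3  0  2
2  1  3  2  1
2  2  3  1  3
0  0  2  0  3
step 6: 0  1  2  2  1
3  0  1  1  0
3  1  3  0  2
2  1  3  2  2
2  2  3  2  0
0  0  2  1  1
step 7: 0  1  2  2  1
3  0  1  1  0
3  1  3  0  2
2  1  3  2  2
2  2  3  2  0
0  0  2  1  2
step 8: 0  1  2  2  1
3  0  1  1  0
3  1  3  0  2
2  1  3  2  2
2  2  3  2  0
0  0  2  1  3

3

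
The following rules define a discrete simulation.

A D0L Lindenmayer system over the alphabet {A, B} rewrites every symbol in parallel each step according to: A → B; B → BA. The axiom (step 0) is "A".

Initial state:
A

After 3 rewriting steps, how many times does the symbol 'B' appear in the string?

2

0) A
1) B
2) BA
3) BAB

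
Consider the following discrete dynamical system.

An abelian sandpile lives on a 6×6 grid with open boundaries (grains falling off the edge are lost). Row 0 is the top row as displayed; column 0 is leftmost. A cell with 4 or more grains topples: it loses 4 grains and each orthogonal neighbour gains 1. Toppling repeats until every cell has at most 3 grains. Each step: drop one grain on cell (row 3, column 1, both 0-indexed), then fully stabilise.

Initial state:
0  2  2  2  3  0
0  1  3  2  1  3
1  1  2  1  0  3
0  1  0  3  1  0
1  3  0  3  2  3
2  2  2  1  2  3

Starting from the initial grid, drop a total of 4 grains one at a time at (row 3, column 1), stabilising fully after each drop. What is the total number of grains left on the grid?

step 0: 0  2  2  2  3  0
0  1  3  2  1  3
1  1  2  1  0  3
0  1  0  3  1  0
1  3  0  3  2  3
2  2  2  1  2  3
step 1: 0  2  2  2  3  0
0  1  3  2  1  3
1  1  2  1  0  3
0  2  0  3  1  0
1  3  0  3  2  3
2  2  2  1  2  3
step 2: 0  2  2  2  3  0
0  1  3  2  1  3
1  1  2  1  0  3
0  3  0  3  1  0
1  3  0  3  2  3
2  2  2  1  2  3
step 3: 0  2  2  2  3  0
0  1  3  2  1  3
1  2  2  1  0  3
1  1  1  3  1  0
2  0  1  3  2  3
2  3  2  1  2  3
step 4: 0  2  2  2  3  0
0  1  3  2  1  3
1  2  2  1  0  3
1  2  1  3  1  0
2  0  1  3  2  3
2  3  2  1  2  3

60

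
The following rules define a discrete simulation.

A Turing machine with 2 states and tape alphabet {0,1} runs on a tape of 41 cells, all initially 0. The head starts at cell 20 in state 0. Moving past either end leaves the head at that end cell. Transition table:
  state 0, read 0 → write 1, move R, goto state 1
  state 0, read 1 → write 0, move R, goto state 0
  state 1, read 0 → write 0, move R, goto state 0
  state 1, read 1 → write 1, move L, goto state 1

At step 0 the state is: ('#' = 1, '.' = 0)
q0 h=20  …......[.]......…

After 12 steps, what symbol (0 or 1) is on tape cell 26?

1

t=0: q0 h=20  …......[.]......…
t=1: q1 h=21  ….....#[.]......…
t=2: q0 h=22  …....#.[.]......…
t=3: q1 h=23  …...#.#[.]......…
t=4: q0 h=24  …..#.#.[.]......…
t=5: q1 h=25  ….#.#.#[.]......…
t=6: q0 h=26  …#.#.#.[.]......…
t=7: q1 h=27  ….#.#.#[.]......…
t=8: q0 h=28  …#.#.#.[.]......…
t=9: q1 h=29  ….#.#.#[.]......…
t=10: q0 h=30  …#.#.#.[.]......…
t=11: q1 h=31  ….#.#.#[.]......…
t=12: q0 h=32  …#.#.#.[.]......…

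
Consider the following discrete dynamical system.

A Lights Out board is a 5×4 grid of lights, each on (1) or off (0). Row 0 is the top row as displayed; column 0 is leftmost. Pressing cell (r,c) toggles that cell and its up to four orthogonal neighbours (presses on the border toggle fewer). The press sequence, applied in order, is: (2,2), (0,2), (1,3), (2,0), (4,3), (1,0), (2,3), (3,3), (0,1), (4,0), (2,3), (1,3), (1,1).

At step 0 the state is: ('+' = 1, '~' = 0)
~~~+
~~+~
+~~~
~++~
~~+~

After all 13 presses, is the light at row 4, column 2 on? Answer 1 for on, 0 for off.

step 0: ~~~+
~~+~
+~~~
~++~
~~+~
step 1: ~~~+
~~~~
++++
~+~~
~~+~
step 2: ~++~
~~+~
++++
~+~~
~~+~
step 3: ~+++
~~~+
+++~
~+~~
~~+~
step 4: ~+++
+~~+
~~+~
++~~
~~+~
step 5: ~+++
+~~+
~~+~
++~+
~~~+
step 6: ++++
~+~+
+~+~
++~+
~~~+
step 7: ++++
~+~~
+~~+
++~~
~~~+
step 8: ++++
~+~~
+~~~
++++
~~~~
step 9: ~~~+
~~~~
+~~~
++++
~~~~
step 10: ~~~+
~~~~
+~~~
~+++
++~~
step 11: ~~~+
~~~+
+~++
~++~
++~~
step 12: ~~~~
~~+~
+~+~
~++~
++~~
step 13: ~+~~
++~~
+++~
~++~
++~~

0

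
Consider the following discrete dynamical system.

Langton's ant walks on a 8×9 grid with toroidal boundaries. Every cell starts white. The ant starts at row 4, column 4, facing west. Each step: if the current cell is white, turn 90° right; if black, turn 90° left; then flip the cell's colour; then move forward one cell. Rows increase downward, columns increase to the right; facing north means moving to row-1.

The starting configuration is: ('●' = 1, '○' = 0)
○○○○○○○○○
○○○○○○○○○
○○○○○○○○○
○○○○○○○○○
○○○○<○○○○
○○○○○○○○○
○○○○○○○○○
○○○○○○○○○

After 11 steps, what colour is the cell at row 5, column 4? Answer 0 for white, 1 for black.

0

gen 0: ○○○○○○○○○
○○○○○○○○○
○○○○○○○○○
○○○○○○○○○
○○○○<○○○○
○○○○○○○○○
○○○○○○○○○
○○○○○○○○○
gen 1: ○○○○○○○○○
○○○○○○○○○
○○○○○○○○○
○○○○^○○○○
○○○○●○○○○
○○○○○○○○○
○○○○○○○○○
○○○○○○○○○
gen 2: ○○○○○○○○○
○○○○○○○○○
○○○○○○○○○
○○○○●>○○○
○○○○●○○○○
○○○○○○○○○
○○○○○○○○○
○○○○○○○○○
gen 3: ○○○○○○○○○
○○○○○○○○○
○○○○○○○○○
○○○○●●○○○
○○○○●v○○○
○○○○○○○○○
○○○○○○○○○
○○○○○○○○○
gen 4: ○○○○○○○○○
○○○○○○○○○
○○○○○○○○○
○○○○●●○○○
○○○○<●○○○
○○○○○○○○○
○○○○○○○○○
○○○○○○○○○
gen 5: ○○○○○○○○○
○○○○○○○○○
○○○○○○○○○
○○○○●●○○○
○○○○○●○○○
○○○○v○○○○
○○○○○○○○○
○○○○○○○○○
gen 6: ○○○○○○○○○
○○○○○○○○○
○○○○○○○○○
○○○○●●○○○
○○○○○●○○○
○○○<●○○○○
○○○○○○○○○
○○○○○○○○○
gen 7: ○○○○○○○○○
○○○○○○○○○
○○○○○○○○○
○○○○●●○○○
○○○^○●○○○
○○○●●○○○○
○○○○○○○○○
○○○○○○○○○
gen 8: ○○○○○○○○○
○○○○○○○○○
○○○○○○○○○
○○○○●●○○○
○○○●>●○○○
○○○●●○○○○
○○○○○○○○○
○○○○○○○○○
gen 9: ○○○○○○○○○
○○○○○○○○○
○○○○○○○○○
○○○○●●○○○
○○○●●●○○○
○○○●v○○○○
○○○○○○○○○
○○○○○○○○○
gen 10: ○○○○○○○○○
○○○○○○○○○
○○○○○○○○○
○○○○●●○○○
○○○●●●○○○
○○○●○>○○○
○○○○○○○○○
○○○○○○○○○
gen 11: ○○○○○○○○○
○○○○○○○○○
○○○○○○○○○
○○○○●●○○○
○○○●●●○○○
○○○●○●○○○
○○○○○v○○○
○○○○○○○○○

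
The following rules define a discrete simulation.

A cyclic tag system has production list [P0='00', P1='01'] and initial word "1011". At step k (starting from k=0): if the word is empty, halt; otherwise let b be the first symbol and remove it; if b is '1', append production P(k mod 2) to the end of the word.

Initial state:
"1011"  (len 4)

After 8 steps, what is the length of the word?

gen 0: "1011"  (len 4)
gen 1: "01100"  (len 5)
gen 2: "1100"  (len 4)
gen 3: "10000"  (len 5)
gen 4: "000001"  (len 6)
gen 5: "00001"  (len 5)
gen 6: "0001"  (len 4)
gen 7: "001"  (len 3)
gen 8: "01"  (len 2)

2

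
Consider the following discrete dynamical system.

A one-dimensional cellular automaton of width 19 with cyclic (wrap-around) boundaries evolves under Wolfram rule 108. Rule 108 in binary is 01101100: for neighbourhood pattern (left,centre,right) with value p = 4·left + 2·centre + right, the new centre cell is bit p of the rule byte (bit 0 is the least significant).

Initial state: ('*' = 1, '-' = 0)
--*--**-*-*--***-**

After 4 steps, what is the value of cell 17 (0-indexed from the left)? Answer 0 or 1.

0) --*--**-*-*--***-**
1) --*--******--*-****
2) --*--*----*--***--*
3) --*--*----*--*-*--*
4) --*--*----*--***--*

0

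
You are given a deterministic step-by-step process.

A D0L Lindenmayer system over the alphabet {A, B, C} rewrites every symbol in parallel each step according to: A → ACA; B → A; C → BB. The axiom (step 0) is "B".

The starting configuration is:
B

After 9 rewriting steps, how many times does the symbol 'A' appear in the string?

736

gen 0: B
gen 1: A
gen 2: ACA
gen 3: ACABBACA
gen 4: ACABBACAAAACABBACA
gen 5: ACABBACAAAACABBACAACAACAACABBACAAAACABBACA
gen 6: ACABBACAAAACABBACAACAACAACABBACAAAACABBACAACABBACAACABBACAACABBACAAAACABBACAACAACAACABBACAAAACABBACA
gen 7: ACABBACAAAACABBACAACAACAACABBACAAAACABBACAACABBACAACABBACA…ACABBACAACABBACAACABBACAAAACABBACAACAACAACABBACAAAACABBACA  (len 236)
gen 8: ACABBACAAAACABBACAACAACAACABBACAAAACABBACAACABBACAACABBACA…ACABBACAACABBACAACABBACAAAACABBACAACAACAACABBACAAAACABBACA  (len 556)
gen 9: ACABBACAAAACABBACAACAACAACABBACAAAACABBACAACABBACAACABBACA…ACABBACAACABBACAACABBACAAAACABBACAACAACAACABBACAAAACABBACA  (len 1312)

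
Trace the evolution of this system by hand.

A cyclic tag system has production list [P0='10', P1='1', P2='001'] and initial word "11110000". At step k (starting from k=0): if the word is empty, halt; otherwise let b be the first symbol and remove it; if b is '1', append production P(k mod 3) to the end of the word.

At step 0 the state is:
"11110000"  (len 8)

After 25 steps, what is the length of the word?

step 0: "11110000"  (len 8)
step 1: "111000010"  (len 9)
step 2: "110000101"  (len 9)
step 3: "10000101001"  (len 11)
step 4: "000010100110"  (len 12)
step 5: "00010100110"  (len 11)
step 6: "0010100110"  (len 10)
step 7: "010100110"  (len 9)
step 8: "10100110"  (len 8)
step 9: "0100110001"  (len 10)
step 10: "100110001"  (len 9)
step 11: "001100011"  (len 9)
step 12: "01100011"  (len 8)
step 13: "1100011"  (len 7)
step 14: "1000111"  (len 7)
step 15: "000111001"  (len 9)
step 16: "00111001"  (len 8)
step 17: "0111001"  (len 7)
step 18: "111001"  (len 6)
step 19: "1100110"  (len 7)
step 20: "1001101"  (len 7)
step 21: "001101001"  (len 9)
step 22: "01101001"  (len 8)
step 23: "1101001"  (len 7)
step 24: "101001001"  (len 9)
step 25: "0100100110"  (len 10)

10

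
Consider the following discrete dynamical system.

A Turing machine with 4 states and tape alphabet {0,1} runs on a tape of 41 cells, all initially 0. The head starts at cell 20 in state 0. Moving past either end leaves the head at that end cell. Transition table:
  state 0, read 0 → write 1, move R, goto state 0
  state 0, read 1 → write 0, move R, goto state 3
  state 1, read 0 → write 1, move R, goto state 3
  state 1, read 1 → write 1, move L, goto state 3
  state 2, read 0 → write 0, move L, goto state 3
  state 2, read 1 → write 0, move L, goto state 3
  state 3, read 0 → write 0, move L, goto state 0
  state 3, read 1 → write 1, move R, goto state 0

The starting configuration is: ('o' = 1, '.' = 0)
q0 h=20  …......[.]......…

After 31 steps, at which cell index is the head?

0) q0 h=20  …......[.]......…
1) q0 h=21  ….....o[.]......…
2) q0 h=22  …....oo[.]......…
3) q0 h=23  …...ooo[.]......…
4) q0 h=24  …..oooo[.]......…
5) q0 h=25  ….ooooo[.]......…
6) q0 h=26  …oooooo[.]......…
7) q0 h=27  …oooooo[.]......…
8) q0 h=28  …oooooo[.]......…
9) q0 h=29  …oooooo[.]......…
10) q0 h=30  …oooooo[.]......…
11) q0 h=31  …oooooo[.]......…
12) q0 h=32  …oooooo[.]......…
13) q0 h=33  …oooooo[.]......…
14) q0 h=34  …oooooo[.]......|
15) q0 h=35  …oooooo[.].....|
16) q0 h=36  …oooooo[.]....|
17) q0 h=37  …oooooo[.]...|
18) q0 h=38  …oooooo[.]..|
19) q0 h=39  …oooooo[.].|
20) q0 h=40  …oooooo[.]|
21) q0 h=40  …oooooo[o]|
22) q3 h=40  …oooooo[.]|
23) q0 h=39  …oooooo[o].|
24) q3 h=40  …ooooo.[.]|
25) q0 h=39  …oooooo[.].|
26) q0 h=40  …oooooo[.]|
27) q0 h=40  …oooooo[o]|
28) q3 h=40  …oooooo[.]|
29) q0 h=39  …oooooo[o].|
30) q3 h=40  …ooooo.[.]|
31) q0 h=39  …oooooo[.].|

39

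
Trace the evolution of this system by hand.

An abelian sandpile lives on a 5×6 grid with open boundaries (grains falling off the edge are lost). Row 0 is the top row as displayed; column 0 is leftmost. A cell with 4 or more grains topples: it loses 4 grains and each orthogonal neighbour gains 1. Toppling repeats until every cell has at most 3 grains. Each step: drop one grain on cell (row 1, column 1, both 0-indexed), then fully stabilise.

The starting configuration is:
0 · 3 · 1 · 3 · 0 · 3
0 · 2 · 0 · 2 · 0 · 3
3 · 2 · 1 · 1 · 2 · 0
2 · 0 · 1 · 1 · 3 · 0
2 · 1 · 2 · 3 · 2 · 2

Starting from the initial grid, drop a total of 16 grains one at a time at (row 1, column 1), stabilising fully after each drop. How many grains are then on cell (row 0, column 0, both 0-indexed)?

3

[0] 0 · 3 · 1 · 3 · 0 · 3
0 · 2 · 0 · 2 · 0 · 3
3 · 2 · 1 · 1 · 2 · 0
2 · 0 · 1 · 1 · 3 · 0
2 · 1 · 2 · 3 · 2 · 2
[1] 0 · 3 · 1 · 3 · 0 · 3
0 · 3 · 0 · 2 · 0 · 3
3 · 2 · 1 · 1 · 2 · 0
2 · 0 · 1 · 1 · 3 · 0
2 · 1 · 2 · 3 · 2 · 2
[2] 1 · 0 · 2 · 3 · 0 · 3
1 · 1 · 1 · 2 · 0 · 3
3 · 3 · 1 · 1 · 2 · 0
2 · 0 · 1 · 1 · 3 · 0
2 · 1 · 2 · 3 · 2 · 2
[3] 1 · 0 · 2 · 3 · 0 · 3
1 · 2 · 1 · 2 · 0 · 3
3 · 3 · 1 · 1 · 2 · 0
2 · 0 · 1 · 1 · 3 · 0
2 · 1 · 2 · 3 · 2 · 2
[4] 1 · 0 · 2 · 3 · 0 · 3
1 · 3 · 1 · 2 · 0 · 3
3 · 3 · 1 · 1 · 2 · 0
2 · 0 · 1 · 1 · 3 · 0
2 · 1 · 2 · 3 · 2 · 2
[5] 1 · 1 · 2 · 3 · 0 · 3
3 · 1 · 2 · 2 · 0 · 3
0 · 1 · 2 · 1 · 2 · 0
3 · 1 · 1 · 1 · 3 · 0
2 · 1 · 2 · 3 · 2 · 2
[6] 1 · 1 · 2 · 3 · 0 · 3
3 · 2 · 2 · 2 · 0 · 3
0 · 1 · 2 · 1 · 2 · 0
3 · 1 · 1 · 1 · 3 · 0
2 · 1 · 2 · 3 · 2 · 2
[7] 1 · 1 · 2 · 3 · 0 · 3
3 · 3 · 2 · 2 · 0 · 3
0 · 1 · 2 · 1 · 2 · 0
3 · 1 · 1 · 1 · 3 · 0
2 · 1 · 2 · 3 · 2 · 2
[8] 2 · 2 · 2 · 3 · 0 · 3
0 · 1 · 3 · 2 · 0 · 3
1 · 2 · 2 · 1 · 2 · 0
3 · 1 · 1 · 1 · 3 · 0
2 · 1 · 2 · 3 · 2 · 2
[9] 2 · 2 · 2 · 3 · 0 · 3
0 · 2 · 3 · 2 · 0 · 3
1 · 2 · 2 · 1 · 2 · 0
3 · 1 · 1 · 1 · 3 · 0
2 · 1 · 2 · 3 · 2 · 2
[10] 2 · 2 · 2 · 3 · 0 · 3
0 · 3 · 3 · 2 · 0 · 3
1 · 2 · 2 · 1 · 2 · 0
3 · 1 · 1 · 1 · 3 · 0
2 · 1 · 2 · 3 · 2 · 2
[11] 2 · 3 · 3 · 3 · 0 · 3
1 · 1 · 0 · 3 · 0 · 3
1 · 3 · 3 · 1 · 2 · 0
3 · 1 · 1 · 1 · 3 · 0
2 · 1 · 2 · 3 · 2 · 2
[12] 2 · 3 · 3 · 3 · 0 · 3
1 · 2 · 0 · 3 · 0 · 3
1 · 3 · 3 · 1 · 2 · 0
3 · 1 · 1 · 1 · 3 · 0
2 · 1 · 2 · 3 · 2 · 2
[13] 2 · 3 · 3 · 3 · 0 · 3
1 · 3 · 0 · 3 · 0 · 3
1 · 3 · 3 · 1 · 2 · 0
3 · 1 · 1 · 1 · 3 · 0
2 · 1 · 2 · 3 · 2 · 2
[14] 3 · 1 · 2 · 1 · 1 · 3
2 · 3 · 0 · 1 · 1 · 3
2 · 1 · 1 · 3 · 2 · 0
3 · 2 · 2 · 1 · 3 · 0
2 · 1 · 2 · 3 · 2 · 2
[15] 3 · 2 · 2 · 1 · 1 · 3
3 · 0 · 1 · 1 · 1 · 3
2 · 2 · 1 · 3 · 2 · 0
3 · 2 · 2 · 1 · 3 · 0
2 · 1 · 2 · 3 · 2 · 2
[16] 3 · 2 · 2 · 1 · 1 · 3
3 · 1 · 1 · 1 · 1 · 3
2 · 2 · 1 · 3 · 2 · 0
3 · 2 · 2 · 1 · 3 · 0
2 · 1 · 2 · 3 · 2 · 2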